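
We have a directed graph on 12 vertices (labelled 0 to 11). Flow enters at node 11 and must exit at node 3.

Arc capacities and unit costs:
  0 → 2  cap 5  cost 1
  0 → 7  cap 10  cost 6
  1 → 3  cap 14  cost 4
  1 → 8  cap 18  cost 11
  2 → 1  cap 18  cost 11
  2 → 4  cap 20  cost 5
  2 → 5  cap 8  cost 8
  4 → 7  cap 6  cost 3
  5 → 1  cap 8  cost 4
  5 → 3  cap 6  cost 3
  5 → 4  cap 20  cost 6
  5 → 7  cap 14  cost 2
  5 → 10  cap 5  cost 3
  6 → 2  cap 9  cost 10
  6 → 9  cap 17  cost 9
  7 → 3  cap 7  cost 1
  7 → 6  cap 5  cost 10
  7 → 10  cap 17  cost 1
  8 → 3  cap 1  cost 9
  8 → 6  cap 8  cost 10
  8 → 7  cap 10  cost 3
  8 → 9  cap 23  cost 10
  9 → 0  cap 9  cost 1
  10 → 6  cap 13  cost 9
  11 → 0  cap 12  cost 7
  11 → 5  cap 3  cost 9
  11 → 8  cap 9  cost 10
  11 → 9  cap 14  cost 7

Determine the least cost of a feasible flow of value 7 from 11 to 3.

Minimum cost for 7 units: 92

shortest-cost path #1: 11→5→3 push 3 @ unit cost 12 (adds 36)
shortest-cost path #2: 11→0→7→3 push 4 @ unit cost 14 (adds 56)
total cost = 92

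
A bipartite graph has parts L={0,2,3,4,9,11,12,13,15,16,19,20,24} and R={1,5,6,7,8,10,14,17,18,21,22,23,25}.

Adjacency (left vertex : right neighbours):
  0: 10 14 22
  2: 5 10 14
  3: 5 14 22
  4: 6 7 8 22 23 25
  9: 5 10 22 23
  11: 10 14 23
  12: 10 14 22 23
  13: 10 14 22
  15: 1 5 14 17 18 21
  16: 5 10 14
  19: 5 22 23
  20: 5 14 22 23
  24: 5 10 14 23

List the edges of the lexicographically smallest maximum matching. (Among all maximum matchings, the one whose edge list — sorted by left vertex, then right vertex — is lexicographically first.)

|M| = 7 (so the lex-smallest maximum matching has 7 edges)
process left vertices in ascending order; for each, take the smallest-labelled available neighbour that still permits 7 edges overall, or leave it unmatched if none does
lex-smallest matching: {0-10, 2-5, 3-14, 4-6, 9-22, 11-23, 15-1}

Lex-smallest maximum matching: {(0,10), (2,5), (3,14), (4,6), (9,22), (11,23), (15,1)}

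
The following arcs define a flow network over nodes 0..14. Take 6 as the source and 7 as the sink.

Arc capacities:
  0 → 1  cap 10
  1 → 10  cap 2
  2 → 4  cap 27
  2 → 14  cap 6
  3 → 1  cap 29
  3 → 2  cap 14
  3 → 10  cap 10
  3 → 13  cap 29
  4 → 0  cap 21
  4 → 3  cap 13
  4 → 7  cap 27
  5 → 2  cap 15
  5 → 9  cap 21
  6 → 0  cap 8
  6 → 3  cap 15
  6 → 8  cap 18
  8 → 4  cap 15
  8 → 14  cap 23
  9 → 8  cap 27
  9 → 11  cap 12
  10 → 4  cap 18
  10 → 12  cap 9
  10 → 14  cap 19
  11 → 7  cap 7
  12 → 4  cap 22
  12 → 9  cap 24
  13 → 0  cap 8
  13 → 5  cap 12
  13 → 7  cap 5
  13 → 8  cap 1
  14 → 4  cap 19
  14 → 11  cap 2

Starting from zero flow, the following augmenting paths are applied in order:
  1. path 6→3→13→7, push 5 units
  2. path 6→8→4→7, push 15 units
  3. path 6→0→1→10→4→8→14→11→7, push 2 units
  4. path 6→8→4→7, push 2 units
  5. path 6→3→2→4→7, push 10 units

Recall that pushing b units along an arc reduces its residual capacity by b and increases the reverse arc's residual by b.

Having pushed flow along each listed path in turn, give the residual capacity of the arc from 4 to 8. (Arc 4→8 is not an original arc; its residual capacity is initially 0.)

Residual capacity of (4,8): 15

after path 1 (6→3→13→7, push 5): res(4,8)=0
after path 2 (6→8→4→7, push 15): res(4,8)=15
after path 3 (6→0→1→10→4→8→14→11→7, push 2): res(4,8)=13
after path 4 (6→8→4→7, push 2): res(4,8)=15
after path 5 (6→3→2→4→7, push 10): res(4,8)=15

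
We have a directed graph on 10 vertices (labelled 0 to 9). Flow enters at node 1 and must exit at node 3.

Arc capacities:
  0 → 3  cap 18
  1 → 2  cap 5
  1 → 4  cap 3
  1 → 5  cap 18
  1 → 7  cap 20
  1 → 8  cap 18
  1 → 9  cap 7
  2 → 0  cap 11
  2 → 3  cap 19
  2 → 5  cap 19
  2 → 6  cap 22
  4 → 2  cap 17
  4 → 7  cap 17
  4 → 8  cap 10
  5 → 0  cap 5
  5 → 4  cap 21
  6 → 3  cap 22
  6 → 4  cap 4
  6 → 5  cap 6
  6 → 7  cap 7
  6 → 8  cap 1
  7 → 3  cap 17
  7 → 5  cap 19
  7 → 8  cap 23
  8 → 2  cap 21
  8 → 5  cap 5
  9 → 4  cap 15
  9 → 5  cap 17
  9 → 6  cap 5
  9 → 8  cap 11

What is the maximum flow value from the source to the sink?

Maximum flow value: 70

augment #1: 1→2→3 bottleneck 5, total now 5
augment #2: 1→7→3 bottleneck 17, total now 22
augment #3: 1→4→2→3 bottleneck 3, total now 25
augment #4: 1→5→0→3 bottleneck 5, total now 30
augment #5: 1→8→2→3 bottleneck 11, total now 41
augment #6: 1→9→6→3 bottleneck 5, total now 46
augment #7: 1→8→2→0→3 bottleneck 7, total now 53
augment #8: 1→5→4→2→0→3 bottleneck 4, total now 57
augment #9: 1→5→4→2→6→3 bottleneck 9, total now 66
augment #10: 1→7→8→2→6→3 bottleneck 3, total now 69
augment #11: 1→9→4→2→6→3 bottleneck 1, total now 70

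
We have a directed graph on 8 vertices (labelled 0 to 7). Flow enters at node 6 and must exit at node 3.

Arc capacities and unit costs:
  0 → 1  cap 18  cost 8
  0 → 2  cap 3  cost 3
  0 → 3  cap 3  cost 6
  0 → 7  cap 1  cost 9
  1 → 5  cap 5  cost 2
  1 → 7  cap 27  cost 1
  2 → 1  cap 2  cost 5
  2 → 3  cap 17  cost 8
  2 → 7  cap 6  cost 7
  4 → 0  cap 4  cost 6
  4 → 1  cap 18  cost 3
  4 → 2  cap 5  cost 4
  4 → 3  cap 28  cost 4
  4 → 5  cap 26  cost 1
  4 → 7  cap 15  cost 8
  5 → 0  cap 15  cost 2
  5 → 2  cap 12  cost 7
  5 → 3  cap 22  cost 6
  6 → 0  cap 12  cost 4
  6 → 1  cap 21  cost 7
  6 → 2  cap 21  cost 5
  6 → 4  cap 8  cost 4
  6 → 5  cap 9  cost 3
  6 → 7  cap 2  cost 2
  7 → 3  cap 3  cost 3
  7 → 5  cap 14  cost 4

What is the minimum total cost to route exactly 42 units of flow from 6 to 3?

Minimum cost for 42 units: 447

shortest-cost path #1: 6→7→3 push 2 @ unit cost 5 (adds 10)
shortest-cost path #2: 6→4→3 push 8 @ unit cost 8 (adds 64)
shortest-cost path #3: 6→5→3 push 9 @ unit cost 9 (adds 81)
shortest-cost path #4: 6→0→3 push 3 @ unit cost 10 (adds 30)
shortest-cost path #5: 6→1→7→3 push 1 @ unit cost 11 (adds 11)
shortest-cost path #6: 6→2→3 push 17 @ unit cost 13 (adds 221)
shortest-cost path #7: 6→1→5→3 push 2 @ unit cost 15 (adds 30)
total cost = 447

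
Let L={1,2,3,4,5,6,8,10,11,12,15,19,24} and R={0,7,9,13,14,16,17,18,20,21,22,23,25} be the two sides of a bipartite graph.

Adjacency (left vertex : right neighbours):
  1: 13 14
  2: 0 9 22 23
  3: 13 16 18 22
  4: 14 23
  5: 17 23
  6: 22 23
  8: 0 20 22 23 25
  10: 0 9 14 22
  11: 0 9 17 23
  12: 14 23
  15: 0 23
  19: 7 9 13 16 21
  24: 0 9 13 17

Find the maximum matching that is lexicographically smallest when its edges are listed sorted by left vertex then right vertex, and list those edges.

Lex-smallest maximum matching: {(1,13), (2,0), (3,16), (4,14), (5,17), (6,22), (8,20), (10,9), (11,23), (19,7)}

|M| = 10 (so the lex-smallest maximum matching has 10 edges)
process left vertices in ascending order; for each, take the smallest-labelled available neighbour that still permits 10 edges overall, or leave it unmatched if none does
lex-smallest matching: {1-13, 2-0, 3-16, 4-14, 5-17, 6-22, 8-20, 10-9, 11-23, 19-7}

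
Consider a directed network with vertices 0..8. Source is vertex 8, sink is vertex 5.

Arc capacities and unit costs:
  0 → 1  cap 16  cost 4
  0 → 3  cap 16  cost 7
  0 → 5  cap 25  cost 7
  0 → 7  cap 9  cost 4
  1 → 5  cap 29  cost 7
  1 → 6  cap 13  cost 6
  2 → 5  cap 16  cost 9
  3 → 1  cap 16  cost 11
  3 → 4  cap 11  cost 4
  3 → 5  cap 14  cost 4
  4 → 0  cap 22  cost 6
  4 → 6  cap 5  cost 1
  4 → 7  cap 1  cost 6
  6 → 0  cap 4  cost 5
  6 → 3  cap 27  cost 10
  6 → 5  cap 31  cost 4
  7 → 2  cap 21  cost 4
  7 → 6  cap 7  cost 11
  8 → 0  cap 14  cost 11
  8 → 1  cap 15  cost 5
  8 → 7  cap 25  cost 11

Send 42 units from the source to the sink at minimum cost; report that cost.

shortest-cost path #1: 8→1→5 push 15 @ unit cost 12 (adds 180)
shortest-cost path #2: 8→0→5 push 14 @ unit cost 18 (adds 252)
shortest-cost path #3: 8→7→2→5 push 13 @ unit cost 24 (adds 312)
total cost = 744

Minimum cost for 42 units: 744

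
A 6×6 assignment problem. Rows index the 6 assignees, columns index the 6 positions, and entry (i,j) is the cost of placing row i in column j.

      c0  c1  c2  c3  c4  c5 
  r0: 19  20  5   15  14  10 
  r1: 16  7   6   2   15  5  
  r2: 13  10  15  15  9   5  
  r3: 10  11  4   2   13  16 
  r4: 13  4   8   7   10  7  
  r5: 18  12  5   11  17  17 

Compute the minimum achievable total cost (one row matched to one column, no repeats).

Minimum assignment cost: 40

one of 2 optimal assignments: row0→col4 (cost 14), row1→col3 (cost 2), row2→col5 (cost 5), row3→col0 (cost 10), row4→col1 (cost 4), row5→col2 (cost 5)
total = 14 + 2 + 5 + 10 + 4 + 5 = 40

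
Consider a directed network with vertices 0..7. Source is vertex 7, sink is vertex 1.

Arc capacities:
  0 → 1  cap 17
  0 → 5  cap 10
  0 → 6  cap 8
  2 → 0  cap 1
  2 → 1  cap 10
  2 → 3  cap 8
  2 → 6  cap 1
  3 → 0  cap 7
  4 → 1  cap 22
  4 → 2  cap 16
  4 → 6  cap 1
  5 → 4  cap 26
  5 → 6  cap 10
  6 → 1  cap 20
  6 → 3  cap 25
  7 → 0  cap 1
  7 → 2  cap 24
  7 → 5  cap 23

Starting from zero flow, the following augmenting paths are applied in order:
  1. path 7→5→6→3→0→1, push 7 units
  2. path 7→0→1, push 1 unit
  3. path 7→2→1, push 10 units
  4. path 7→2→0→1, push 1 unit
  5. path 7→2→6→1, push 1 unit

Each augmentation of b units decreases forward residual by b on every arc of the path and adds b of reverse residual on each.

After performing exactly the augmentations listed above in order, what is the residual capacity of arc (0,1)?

Residual capacity of (0,1): 8

after path 1 (7→5→6→3→0→1, push 7): res(0,1)=10
after path 2 (7→0→1, push 1): res(0,1)=9
after path 3 (7→2→1, push 10): res(0,1)=9
after path 4 (7→2→0→1, push 1): res(0,1)=8
after path 5 (7→2→6→1, push 1): res(0,1)=8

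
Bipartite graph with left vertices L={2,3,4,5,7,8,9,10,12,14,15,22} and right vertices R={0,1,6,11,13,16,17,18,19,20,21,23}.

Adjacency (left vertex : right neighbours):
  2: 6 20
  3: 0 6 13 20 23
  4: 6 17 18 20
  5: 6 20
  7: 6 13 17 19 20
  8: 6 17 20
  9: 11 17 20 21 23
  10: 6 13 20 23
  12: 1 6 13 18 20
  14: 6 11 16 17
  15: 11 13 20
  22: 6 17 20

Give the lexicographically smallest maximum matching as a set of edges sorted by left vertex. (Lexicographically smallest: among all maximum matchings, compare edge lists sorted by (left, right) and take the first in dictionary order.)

Lex-smallest maximum matching: {(2,6), (3,0), (4,18), (5,20), (7,13), (8,17), (9,21), (10,23), (12,1), (14,16), (15,11)}

|M| = 11 (so the lex-smallest maximum matching has 11 edges)
process left vertices in ascending order; for each, take the smallest-labelled available neighbour that still permits 11 edges overall, or leave it unmatched if none does
lex-smallest matching: {2-6, 3-0, 4-18, 5-20, 7-13, 8-17, 9-21, 10-23, 12-1, 14-16, 15-11}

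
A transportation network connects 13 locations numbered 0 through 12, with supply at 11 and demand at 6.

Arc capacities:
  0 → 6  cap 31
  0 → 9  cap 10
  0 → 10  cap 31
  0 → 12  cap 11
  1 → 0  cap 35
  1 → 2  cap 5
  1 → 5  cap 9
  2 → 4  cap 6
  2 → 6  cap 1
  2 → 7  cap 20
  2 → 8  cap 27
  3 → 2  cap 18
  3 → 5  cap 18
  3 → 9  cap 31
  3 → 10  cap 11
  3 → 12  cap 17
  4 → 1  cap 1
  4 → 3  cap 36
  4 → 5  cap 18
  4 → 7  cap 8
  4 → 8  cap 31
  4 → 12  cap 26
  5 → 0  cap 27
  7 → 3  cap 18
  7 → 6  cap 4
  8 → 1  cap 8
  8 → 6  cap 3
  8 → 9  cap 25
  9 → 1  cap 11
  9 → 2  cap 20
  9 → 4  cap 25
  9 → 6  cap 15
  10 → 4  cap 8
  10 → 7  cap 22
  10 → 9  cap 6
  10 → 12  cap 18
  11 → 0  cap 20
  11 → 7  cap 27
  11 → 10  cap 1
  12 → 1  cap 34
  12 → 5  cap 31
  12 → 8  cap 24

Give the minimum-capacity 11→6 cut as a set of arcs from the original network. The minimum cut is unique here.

Min-cut arcs: {(7,3), (7,6), (11,0), (11,10)} (total capacity 43)

augment #1: 11→0→6 push 20
augment #2: 11→7→6 push 4
augment #3: 11→10→9→6 push 1
augment #4: 11→7→3→2→6 push 1
augment #5: 11→7→3→9→6 push 14
augment #6: 11→7→3→2→8→6 push 3
max flow = 43; residual-reachable set from 11 gives S-side
cut edges (S→T): {(7,3), (7,6), (11,0), (11,10)} total cap 43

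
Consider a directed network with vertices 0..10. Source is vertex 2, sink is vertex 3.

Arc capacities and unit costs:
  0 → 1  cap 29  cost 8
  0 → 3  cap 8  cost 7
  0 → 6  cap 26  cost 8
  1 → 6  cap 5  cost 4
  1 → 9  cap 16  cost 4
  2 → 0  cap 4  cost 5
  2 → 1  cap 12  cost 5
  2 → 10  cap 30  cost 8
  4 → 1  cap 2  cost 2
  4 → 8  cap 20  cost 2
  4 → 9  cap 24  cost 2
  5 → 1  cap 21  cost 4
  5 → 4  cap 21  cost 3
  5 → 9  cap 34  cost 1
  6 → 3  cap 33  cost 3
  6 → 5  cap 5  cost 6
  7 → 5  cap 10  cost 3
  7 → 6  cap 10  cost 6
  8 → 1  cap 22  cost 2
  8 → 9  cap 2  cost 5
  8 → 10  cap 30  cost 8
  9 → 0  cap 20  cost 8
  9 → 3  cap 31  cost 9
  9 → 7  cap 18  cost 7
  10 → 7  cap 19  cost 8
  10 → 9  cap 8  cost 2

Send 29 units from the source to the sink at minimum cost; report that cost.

shortest-cost path #1: 2→0→3 push 4 @ unit cost 12 (adds 48)
shortest-cost path #2: 2→1→6→3 push 5 @ unit cost 12 (adds 60)
shortest-cost path #3: 2→1→9→3 push 7 @ unit cost 18 (adds 126)
shortest-cost path #4: 2→10→9→3 push 8 @ unit cost 19 (adds 152)
shortest-cost path #5: 2→10→7→6→3 push 5 @ unit cost 25 (adds 125)
total cost = 511

Minimum cost for 29 units: 511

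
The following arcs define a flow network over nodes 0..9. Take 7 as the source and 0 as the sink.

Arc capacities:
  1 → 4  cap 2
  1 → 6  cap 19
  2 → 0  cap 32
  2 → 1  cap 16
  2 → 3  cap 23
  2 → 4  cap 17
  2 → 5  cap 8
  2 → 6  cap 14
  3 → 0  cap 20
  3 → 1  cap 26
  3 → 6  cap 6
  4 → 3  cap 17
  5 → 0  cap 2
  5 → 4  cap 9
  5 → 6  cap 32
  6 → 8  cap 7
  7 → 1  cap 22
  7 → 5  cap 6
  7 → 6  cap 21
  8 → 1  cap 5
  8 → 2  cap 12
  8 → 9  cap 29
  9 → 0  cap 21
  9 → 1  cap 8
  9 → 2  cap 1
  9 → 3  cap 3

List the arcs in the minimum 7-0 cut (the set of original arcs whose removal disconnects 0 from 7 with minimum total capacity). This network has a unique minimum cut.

augment #1: 7→5→0 push 2
augment #2: 7→1→4→3→0 push 2
augment #3: 7→5→4→3→0 push 4
augment #4: 7→6→8→2→0 push 7
max flow = 15; residual-reachable set from 7 gives S-side
cut edges (S→T): {(1,4), (6,8), (7,5)} total cap 15

Min-cut arcs: {(1,4), (6,8), (7,5)} (total capacity 15)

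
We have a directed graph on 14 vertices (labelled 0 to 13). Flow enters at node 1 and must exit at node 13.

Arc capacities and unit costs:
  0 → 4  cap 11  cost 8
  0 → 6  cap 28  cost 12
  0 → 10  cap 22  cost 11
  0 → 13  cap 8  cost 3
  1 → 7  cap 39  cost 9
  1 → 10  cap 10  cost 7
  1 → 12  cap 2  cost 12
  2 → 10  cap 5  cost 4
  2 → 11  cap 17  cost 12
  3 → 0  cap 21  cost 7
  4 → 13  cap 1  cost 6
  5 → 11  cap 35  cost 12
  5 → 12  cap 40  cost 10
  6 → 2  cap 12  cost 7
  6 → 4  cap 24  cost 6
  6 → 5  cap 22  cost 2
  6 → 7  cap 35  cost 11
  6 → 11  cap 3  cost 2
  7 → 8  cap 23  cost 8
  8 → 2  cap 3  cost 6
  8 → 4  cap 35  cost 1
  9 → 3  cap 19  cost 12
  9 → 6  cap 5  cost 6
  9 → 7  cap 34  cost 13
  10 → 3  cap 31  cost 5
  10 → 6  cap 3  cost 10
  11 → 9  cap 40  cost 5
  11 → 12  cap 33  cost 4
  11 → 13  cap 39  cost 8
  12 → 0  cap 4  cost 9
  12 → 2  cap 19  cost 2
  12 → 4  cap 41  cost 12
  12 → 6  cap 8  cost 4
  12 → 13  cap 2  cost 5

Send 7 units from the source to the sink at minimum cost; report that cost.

shortest-cost path #1: 1→12→13 push 2 @ unit cost 17 (adds 34)
shortest-cost path #2: 1→10→3→0→13 push 5 @ unit cost 22 (adds 110)
total cost = 144

Minimum cost for 7 units: 144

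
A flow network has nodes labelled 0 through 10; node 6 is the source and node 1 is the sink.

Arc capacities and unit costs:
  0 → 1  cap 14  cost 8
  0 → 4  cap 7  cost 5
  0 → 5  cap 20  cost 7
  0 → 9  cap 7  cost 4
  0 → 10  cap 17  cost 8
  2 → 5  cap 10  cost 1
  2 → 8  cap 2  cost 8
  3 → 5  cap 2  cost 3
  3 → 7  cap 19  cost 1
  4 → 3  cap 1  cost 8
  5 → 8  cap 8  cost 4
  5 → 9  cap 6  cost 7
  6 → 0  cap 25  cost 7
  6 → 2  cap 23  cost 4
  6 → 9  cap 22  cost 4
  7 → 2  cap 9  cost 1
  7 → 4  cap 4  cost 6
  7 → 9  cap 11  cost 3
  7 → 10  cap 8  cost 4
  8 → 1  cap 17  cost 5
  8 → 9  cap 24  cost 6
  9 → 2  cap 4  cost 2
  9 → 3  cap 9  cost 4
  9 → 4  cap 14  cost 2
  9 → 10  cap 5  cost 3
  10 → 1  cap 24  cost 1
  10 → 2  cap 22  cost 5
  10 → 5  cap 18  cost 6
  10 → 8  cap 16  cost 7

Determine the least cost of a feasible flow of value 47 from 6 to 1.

shortest-cost path #1: 6→9→10→1 push 5 @ unit cost 8 (adds 40)
shortest-cost path #2: 6→2→5→8→1 push 8 @ unit cost 14 (adds 112)
shortest-cost path #3: 6→9→3→7→10→1 push 8 @ unit cost 14 (adds 112)
shortest-cost path #4: 6→0→1 push 14 @ unit cost 15 (adds 210)
shortest-cost path #5: 6→0→10→1 push 11 @ unit cost 16 (adds 176)
shortest-cost path #6: 6→2→8→1 push 1 @ unit cost 17 (adds 17)
total cost = 667

Minimum cost for 47 units: 667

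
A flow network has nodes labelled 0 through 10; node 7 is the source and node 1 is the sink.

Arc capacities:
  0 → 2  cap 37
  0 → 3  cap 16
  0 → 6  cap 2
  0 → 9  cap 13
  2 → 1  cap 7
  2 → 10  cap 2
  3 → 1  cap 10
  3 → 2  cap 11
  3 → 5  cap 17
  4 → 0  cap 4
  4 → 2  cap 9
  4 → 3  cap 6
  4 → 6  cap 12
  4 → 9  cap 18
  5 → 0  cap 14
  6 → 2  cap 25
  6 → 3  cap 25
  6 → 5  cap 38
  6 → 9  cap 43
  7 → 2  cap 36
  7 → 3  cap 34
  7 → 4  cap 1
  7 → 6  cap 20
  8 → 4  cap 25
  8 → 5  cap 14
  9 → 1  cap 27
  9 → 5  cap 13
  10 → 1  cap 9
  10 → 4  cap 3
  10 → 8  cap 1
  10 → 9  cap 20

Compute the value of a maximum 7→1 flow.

Maximum flow value: 46

augment #1: 7→2→1 bottleneck 7, total now 7
augment #2: 7→3→1 bottleneck 10, total now 17
augment #3: 7→2→10→1 bottleneck 2, total now 19
augment #4: 7→4→9→1 bottleneck 1, total now 20
augment #5: 7→6→9→1 bottleneck 20, total now 40
augment #6: 7→3→5→0→9→1 bottleneck 6, total now 46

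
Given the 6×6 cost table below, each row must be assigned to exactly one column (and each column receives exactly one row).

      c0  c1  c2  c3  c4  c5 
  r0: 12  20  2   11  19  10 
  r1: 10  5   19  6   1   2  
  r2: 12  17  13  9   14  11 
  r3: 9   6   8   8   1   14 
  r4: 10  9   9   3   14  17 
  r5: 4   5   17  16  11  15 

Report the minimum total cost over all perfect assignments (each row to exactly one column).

optimal assignment: row0→col2 (cost 2), row1→col5 (cost 2), row2→col0 (cost 12), row3→col4 (cost 1), row4→col3 (cost 3), row5→col1 (cost 5)
total = 2 + 2 + 12 + 1 + 3 + 5 = 25

Minimum assignment cost: 25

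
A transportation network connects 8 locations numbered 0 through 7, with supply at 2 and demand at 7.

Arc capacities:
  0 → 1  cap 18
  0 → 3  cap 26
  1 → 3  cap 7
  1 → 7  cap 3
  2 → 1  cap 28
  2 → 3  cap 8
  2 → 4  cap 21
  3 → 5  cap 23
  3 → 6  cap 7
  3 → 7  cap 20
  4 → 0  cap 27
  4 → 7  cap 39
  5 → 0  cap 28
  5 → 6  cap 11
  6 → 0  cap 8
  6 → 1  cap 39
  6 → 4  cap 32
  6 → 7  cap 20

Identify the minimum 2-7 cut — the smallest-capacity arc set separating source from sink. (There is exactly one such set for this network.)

augment #1: 2→1→7 push 3
augment #2: 2→3→7 push 8
augment #3: 2→4→7 push 21
augment #4: 2→1→3→7 push 7
max flow = 39; residual-reachable set from 2 gives S-side
cut edges (S→T): {(1,3), (1,7), (2,3), (2,4)} total cap 39

Min-cut arcs: {(1,3), (1,7), (2,3), (2,4)} (total capacity 39)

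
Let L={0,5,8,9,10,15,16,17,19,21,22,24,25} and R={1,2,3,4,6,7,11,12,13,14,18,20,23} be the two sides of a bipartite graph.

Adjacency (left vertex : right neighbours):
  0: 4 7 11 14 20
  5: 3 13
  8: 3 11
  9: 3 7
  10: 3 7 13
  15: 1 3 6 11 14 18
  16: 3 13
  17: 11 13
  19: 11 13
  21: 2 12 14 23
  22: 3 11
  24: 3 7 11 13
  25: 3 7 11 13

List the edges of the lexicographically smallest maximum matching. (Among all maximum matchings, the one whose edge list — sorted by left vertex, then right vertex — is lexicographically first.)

|M| = 7 (so the lex-smallest maximum matching has 7 edges)
process left vertices in ascending order; for each, take the smallest-labelled available neighbour that still permits 7 edges overall, or leave it unmatched if none does
lex-smallest matching: {0-4, 5-3, 8-11, 9-7, 10-13, 15-1, 21-2}

Lex-smallest maximum matching: {(0,4), (5,3), (8,11), (9,7), (10,13), (15,1), (21,2)}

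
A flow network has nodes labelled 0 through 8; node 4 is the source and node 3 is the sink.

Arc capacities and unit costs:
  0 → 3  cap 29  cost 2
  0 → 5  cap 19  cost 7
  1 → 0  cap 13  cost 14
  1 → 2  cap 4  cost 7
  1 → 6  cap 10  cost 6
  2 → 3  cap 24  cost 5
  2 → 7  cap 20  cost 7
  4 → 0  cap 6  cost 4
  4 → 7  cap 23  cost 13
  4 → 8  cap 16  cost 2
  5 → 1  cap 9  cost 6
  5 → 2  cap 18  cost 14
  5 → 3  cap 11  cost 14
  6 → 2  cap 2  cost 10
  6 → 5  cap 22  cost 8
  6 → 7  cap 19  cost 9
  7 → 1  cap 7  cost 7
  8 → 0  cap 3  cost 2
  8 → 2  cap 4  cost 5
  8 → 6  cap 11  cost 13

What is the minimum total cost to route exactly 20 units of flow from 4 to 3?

shortest-cost path #1: 4→0→3 push 6 @ unit cost 6 (adds 36)
shortest-cost path #2: 4→8→0→3 push 3 @ unit cost 6 (adds 18)
shortest-cost path #3: 4→8→2→3 push 4 @ unit cost 12 (adds 48)
shortest-cost path #4: 4→8→6→2→3 push 2 @ unit cost 30 (adds 60)
shortest-cost path #5: 4→7→1→2→3 push 4 @ unit cost 32 (adds 128)
shortest-cost path #6: 4→7→1→0→3 push 1 @ unit cost 36 (adds 36)
total cost = 326

Minimum cost for 20 units: 326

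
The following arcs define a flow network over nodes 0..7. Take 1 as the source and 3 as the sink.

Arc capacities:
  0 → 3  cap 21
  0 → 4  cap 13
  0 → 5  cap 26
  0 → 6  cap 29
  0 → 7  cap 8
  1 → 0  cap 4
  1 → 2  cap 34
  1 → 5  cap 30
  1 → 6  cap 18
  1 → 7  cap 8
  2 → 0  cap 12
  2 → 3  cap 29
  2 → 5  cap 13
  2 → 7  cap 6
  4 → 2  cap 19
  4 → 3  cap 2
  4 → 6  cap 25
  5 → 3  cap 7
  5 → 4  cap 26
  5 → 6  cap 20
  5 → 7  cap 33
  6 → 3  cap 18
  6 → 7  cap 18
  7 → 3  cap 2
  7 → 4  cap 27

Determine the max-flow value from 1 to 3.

Maximum flow value: 74

augment #1: 1→0→3 bottleneck 4, total now 4
augment #2: 1→2→3 bottleneck 29, total now 33
augment #3: 1→5→3 bottleneck 7, total now 40
augment #4: 1→6→3 bottleneck 18, total now 58
augment #5: 1→7→3 bottleneck 2, total now 60
augment #6: 1→2→0→3 bottleneck 5, total now 65
augment #7: 1→5→4→3 bottleneck 2, total now 67
augment #8: 1→5→4→2→0→3 bottleneck 7, total now 74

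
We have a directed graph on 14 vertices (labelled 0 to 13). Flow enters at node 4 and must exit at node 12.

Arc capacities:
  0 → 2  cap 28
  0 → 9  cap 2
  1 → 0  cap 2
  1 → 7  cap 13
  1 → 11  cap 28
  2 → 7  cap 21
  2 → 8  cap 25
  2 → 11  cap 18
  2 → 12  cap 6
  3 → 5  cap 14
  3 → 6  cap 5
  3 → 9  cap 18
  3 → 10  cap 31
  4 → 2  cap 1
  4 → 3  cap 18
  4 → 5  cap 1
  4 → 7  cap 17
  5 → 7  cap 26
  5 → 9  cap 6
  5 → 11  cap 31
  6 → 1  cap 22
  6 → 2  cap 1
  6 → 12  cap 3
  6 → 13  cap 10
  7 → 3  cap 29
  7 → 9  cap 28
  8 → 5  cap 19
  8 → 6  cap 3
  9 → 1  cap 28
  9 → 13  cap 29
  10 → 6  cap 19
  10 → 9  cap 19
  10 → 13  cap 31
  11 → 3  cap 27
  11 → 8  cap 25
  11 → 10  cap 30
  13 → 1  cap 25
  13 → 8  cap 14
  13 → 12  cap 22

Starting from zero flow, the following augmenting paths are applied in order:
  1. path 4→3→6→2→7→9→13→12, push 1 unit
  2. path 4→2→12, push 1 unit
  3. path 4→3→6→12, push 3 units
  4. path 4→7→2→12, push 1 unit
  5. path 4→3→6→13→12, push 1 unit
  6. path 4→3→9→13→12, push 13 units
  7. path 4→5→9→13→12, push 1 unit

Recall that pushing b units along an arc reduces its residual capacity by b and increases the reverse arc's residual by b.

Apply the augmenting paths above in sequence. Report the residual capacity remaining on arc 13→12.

Residual capacity of (13,12): 6

after path 1 (4→3→6→2→7→9→13→12, push 1): res(13,12)=21
after path 2 (4→2→12, push 1): res(13,12)=21
after path 3 (4→3→6→12, push 3): res(13,12)=21
after path 4 (4→7→2→12, push 1): res(13,12)=21
after path 5 (4→3→6→13→12, push 1): res(13,12)=20
after path 6 (4→3→9→13→12, push 13): res(13,12)=7
after path 7 (4→5→9→13→12, push 1): res(13,12)=6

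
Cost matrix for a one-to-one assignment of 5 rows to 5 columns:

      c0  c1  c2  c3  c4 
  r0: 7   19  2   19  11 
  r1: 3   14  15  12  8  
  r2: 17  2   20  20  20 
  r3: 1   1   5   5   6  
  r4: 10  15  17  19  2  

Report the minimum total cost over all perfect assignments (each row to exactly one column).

Minimum assignment cost: 14

optimal assignment: row0→col2 (cost 2), row1→col0 (cost 3), row2→col1 (cost 2), row3→col3 (cost 5), row4→col4 (cost 2)
total = 2 + 3 + 2 + 5 + 2 = 14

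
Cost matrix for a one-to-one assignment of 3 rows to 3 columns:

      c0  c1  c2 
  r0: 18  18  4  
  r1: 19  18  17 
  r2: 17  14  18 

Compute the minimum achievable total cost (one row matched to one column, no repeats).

Minimum assignment cost: 37

optimal assignment: row0→col2 (cost 4), row1→col0 (cost 19), row2→col1 (cost 14)
total = 4 + 19 + 14 = 37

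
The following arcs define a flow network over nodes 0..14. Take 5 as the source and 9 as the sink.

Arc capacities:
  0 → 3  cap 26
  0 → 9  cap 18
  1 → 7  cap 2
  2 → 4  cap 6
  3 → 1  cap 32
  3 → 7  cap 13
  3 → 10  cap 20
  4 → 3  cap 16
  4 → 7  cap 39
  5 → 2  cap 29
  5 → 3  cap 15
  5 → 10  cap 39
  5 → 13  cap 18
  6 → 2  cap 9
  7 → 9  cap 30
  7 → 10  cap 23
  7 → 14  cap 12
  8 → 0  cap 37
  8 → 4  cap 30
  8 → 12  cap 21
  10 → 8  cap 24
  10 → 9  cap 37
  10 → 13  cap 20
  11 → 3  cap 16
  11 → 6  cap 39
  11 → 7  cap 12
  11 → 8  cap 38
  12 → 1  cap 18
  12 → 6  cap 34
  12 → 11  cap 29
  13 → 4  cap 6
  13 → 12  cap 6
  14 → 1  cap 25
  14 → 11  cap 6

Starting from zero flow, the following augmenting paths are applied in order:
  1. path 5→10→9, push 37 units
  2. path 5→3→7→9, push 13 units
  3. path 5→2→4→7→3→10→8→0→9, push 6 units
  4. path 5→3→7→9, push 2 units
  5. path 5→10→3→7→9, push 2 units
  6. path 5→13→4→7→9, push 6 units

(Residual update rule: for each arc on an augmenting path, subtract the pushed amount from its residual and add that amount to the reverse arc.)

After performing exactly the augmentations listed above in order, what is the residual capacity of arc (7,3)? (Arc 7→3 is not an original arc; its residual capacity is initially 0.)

after path 1 (5→10→9, push 37): res(7,3)=0
after path 2 (5→3→7→9, push 13): res(7,3)=13
after path 3 (5→2→4→7→3→10→8→0→9, push 6): res(7,3)=7
after path 4 (5→3→7→9, push 2): res(7,3)=9
after path 5 (5→10→3→7→9, push 2): res(7,3)=11
after path 6 (5→13→4→7→9, push 6): res(7,3)=11

Residual capacity of (7,3): 11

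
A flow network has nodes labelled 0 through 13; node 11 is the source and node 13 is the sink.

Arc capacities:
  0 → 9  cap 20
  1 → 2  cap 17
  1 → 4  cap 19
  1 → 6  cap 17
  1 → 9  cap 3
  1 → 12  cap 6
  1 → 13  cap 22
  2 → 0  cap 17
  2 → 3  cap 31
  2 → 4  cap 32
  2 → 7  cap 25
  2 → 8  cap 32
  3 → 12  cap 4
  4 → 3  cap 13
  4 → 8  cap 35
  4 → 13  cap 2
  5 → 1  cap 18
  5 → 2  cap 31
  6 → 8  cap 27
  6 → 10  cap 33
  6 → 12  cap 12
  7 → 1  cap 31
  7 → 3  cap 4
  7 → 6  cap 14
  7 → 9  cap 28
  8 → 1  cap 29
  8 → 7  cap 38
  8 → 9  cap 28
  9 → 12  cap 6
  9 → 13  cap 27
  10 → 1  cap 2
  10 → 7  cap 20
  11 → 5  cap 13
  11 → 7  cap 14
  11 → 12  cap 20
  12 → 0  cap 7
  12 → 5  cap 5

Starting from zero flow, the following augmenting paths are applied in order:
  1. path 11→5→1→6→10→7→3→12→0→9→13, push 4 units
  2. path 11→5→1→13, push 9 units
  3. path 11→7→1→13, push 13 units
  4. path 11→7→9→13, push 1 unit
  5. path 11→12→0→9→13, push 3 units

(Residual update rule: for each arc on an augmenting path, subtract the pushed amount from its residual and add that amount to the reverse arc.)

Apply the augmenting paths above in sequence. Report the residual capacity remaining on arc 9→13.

Residual capacity of (9,13): 19

after path 1 (11→5→1→6→10→7→3→12→0→9→13, push 4): res(9,13)=23
after path 2 (11→5→1→13, push 9): res(9,13)=23
after path 3 (11→7→1→13, push 13): res(9,13)=23
after path 4 (11→7→9→13, push 1): res(9,13)=22
after path 5 (11→12→0→9→13, push 3): res(9,13)=19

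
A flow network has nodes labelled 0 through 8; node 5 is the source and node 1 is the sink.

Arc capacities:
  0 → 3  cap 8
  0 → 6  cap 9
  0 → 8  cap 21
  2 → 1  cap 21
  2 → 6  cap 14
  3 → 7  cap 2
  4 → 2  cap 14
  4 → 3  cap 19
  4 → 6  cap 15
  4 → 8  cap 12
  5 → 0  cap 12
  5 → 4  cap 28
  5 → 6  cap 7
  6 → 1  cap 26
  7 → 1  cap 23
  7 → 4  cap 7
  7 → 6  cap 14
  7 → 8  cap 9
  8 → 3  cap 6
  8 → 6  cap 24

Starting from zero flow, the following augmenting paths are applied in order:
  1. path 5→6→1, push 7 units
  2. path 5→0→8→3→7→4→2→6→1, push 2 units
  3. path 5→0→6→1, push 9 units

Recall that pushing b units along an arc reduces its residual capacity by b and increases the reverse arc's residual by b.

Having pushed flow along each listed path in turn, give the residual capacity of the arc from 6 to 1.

Residual capacity of (6,1): 8

after path 1 (5→6→1, push 7): res(6,1)=19
after path 2 (5→0→8→3→7→4→2→6→1, push 2): res(6,1)=17
after path 3 (5→0→6→1, push 9): res(6,1)=8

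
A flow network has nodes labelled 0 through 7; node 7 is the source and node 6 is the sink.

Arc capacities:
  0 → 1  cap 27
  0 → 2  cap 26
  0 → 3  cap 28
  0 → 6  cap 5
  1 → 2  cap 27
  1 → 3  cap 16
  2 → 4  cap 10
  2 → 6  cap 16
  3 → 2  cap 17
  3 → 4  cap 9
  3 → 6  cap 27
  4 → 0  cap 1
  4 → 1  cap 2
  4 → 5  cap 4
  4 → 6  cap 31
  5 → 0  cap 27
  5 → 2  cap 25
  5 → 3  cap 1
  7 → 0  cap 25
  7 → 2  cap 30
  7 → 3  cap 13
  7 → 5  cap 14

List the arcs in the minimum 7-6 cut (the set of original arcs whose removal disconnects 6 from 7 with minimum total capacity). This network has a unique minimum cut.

Min-cut arcs: {(0,6), (2,4), (2,6), (3,4), (3,6)} (total capacity 67)

augment #1: 7→0→6 push 5
augment #2: 7→2→6 push 16
augment #3: 7→3→6 push 13
augment #4: 7→0→3→6 push 14
augment #5: 7→2→4→6 push 10
augment #6: 7→0→3→4→6 push 6
augment #7: 7→5→3→4→6 push 1
augment #8: 7→5→0→3→4→6 push 2
max flow = 67; residual-reachable set from 7 gives S-side
cut edges (S→T): {(0,6), (2,4), (2,6), (3,4), (3,6)} total cap 67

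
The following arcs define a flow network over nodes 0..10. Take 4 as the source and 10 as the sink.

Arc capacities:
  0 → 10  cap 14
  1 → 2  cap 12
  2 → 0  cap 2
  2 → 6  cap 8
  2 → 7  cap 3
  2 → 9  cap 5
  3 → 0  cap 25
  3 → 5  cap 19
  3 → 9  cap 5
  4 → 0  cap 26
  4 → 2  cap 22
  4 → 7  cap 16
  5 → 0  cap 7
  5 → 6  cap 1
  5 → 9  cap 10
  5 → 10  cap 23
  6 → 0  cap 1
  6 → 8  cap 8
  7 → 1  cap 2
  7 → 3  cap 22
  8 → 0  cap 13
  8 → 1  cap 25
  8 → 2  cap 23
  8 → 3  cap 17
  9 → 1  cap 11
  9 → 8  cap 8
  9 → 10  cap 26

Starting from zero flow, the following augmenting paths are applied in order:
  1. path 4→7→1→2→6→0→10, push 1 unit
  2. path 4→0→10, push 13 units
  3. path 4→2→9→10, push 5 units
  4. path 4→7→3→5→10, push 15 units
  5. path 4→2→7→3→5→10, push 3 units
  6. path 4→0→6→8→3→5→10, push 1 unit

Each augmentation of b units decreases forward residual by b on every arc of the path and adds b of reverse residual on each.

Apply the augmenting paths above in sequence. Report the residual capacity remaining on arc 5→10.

after path 1 (4→7→1→2→6→0→10, push 1): res(5,10)=23
after path 2 (4→0→10, push 13): res(5,10)=23
after path 3 (4→2→9→10, push 5): res(5,10)=23
after path 4 (4→7→3→5→10, push 15): res(5,10)=8
after path 5 (4→2→7→3→5→10, push 3): res(5,10)=5
after path 6 (4→0→6→8→3→5→10, push 1): res(5,10)=4

Residual capacity of (5,10): 4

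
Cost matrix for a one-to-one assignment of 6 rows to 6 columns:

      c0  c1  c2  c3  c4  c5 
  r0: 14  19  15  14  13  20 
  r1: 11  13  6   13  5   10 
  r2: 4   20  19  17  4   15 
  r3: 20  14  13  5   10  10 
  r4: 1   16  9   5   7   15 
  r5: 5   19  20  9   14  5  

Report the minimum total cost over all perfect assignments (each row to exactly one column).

Minimum assignment cost: 40

optimal assignment: row0→col1 (cost 19), row1→col2 (cost 6), row2→col4 (cost 4), row3→col3 (cost 5), row4→col0 (cost 1), row5→col5 (cost 5)
total = 19 + 6 + 4 + 5 + 1 + 5 = 40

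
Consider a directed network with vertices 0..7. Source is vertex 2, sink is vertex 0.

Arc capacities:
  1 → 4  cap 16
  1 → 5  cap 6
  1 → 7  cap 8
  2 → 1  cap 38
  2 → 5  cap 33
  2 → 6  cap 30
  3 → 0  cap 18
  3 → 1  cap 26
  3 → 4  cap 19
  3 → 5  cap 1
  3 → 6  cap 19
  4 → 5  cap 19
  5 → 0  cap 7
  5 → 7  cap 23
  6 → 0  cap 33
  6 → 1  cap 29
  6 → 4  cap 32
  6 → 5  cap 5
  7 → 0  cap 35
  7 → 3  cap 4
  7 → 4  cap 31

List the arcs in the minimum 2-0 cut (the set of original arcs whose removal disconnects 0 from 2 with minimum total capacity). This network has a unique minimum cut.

Min-cut arcs: {(1,7), (2,6), (5,0), (5,7)} (total capacity 68)

augment #1: 2→5→0 push 7
augment #2: 2→6→0 push 30
augment #3: 2→1→7→0 push 8
augment #4: 2→5→7→0 push 23
max flow = 68; residual-reachable set from 2 gives S-side
cut edges (S→T): {(1,7), (2,6), (5,0), (5,7)} total cap 68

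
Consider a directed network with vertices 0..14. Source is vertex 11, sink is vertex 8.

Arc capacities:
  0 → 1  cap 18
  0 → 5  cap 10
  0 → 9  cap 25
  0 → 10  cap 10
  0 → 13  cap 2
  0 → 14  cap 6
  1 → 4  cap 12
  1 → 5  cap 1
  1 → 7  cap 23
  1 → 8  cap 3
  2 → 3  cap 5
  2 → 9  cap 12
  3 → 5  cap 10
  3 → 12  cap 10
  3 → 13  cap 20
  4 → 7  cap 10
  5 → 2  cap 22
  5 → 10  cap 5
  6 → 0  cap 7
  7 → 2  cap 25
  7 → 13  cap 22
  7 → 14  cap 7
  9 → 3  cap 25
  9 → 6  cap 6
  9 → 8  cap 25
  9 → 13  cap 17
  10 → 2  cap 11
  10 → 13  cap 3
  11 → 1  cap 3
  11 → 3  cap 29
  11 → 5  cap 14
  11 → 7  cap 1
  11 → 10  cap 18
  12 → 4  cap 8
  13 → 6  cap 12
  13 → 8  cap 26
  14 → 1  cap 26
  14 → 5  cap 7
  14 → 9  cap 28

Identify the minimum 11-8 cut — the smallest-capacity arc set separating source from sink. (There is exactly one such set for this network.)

Min-cut arcs: {(2,9), (3,13), (10,13), (11,1), (11,7), (12,4)} (total capacity 47)

augment #1: 11→1→8 push 3
augment #2: 11→3→13→8 push 20
augment #3: 11→7→13→8 push 1
augment #4: 11→10→13→8 push 3
augment #5: 11→5→2→9→8 push 12
augment #6: 11→3→12→4→7→13→8 push 2
augment #7: 11→3→12→4→7→14→9→8 push 6
max flow = 47; residual-reachable set from 11 gives S-side
cut edges (S→T): {(2,9), (3,13), (10,13), (11,1), (11,7), (12,4)} total cap 47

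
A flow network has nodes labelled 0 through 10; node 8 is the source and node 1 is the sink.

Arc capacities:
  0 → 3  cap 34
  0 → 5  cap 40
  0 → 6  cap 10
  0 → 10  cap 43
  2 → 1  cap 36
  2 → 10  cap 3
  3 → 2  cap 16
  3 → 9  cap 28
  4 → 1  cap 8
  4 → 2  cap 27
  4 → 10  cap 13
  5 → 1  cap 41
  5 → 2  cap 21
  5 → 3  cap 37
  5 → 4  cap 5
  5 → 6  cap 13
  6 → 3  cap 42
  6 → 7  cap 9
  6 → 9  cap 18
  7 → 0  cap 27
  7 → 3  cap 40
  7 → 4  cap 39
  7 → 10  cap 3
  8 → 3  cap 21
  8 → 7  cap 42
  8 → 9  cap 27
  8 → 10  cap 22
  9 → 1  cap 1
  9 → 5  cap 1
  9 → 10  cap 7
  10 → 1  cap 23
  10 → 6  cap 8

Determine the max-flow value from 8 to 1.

augment #1: 8→9→1 bottleneck 1, total now 1
augment #2: 8→10→1 bottleneck 22, total now 23
augment #3: 8→3→2→1 bottleneck 16, total now 39
augment #4: 8→7→4→1 bottleneck 8, total now 47
augment #5: 8→7→10→1 bottleneck 1, total now 48
augment #6: 8→9→5→1 bottleneck 1, total now 49
augment #7: 8→7→0→5→1 bottleneck 27, total now 76
augment #8: 8→7→4→2→1 bottleneck 6, total now 82
augment #9: 8→9→10→7→4→2→1 bottleneck 1, total now 83
augment #10: 8→9→10→6→7→4→2→1 bottleneck 6, total now 89

Maximum flow value: 89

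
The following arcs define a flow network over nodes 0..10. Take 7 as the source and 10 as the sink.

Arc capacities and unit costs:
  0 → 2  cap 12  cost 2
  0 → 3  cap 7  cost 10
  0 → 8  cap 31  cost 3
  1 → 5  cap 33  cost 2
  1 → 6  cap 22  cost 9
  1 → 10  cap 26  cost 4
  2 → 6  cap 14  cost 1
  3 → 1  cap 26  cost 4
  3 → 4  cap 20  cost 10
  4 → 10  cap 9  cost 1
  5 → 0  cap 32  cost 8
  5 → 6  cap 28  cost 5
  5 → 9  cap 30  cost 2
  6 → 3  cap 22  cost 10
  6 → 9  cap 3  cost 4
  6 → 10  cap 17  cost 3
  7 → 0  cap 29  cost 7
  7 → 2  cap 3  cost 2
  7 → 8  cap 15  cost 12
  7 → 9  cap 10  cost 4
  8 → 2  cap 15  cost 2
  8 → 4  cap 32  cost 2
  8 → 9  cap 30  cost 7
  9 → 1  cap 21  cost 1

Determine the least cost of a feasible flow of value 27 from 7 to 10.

shortest-cost path #1: 7→2→6→10 push 3 @ unit cost 6 (adds 18)
shortest-cost path #2: 7→9→1→10 push 10 @ unit cost 9 (adds 90)
shortest-cost path #3: 7→0→2→6→10 push 11 @ unit cost 13 (adds 143)
shortest-cost path #4: 7→0→8→4→10 push 3 @ unit cost 13 (adds 39)
total cost = 290

Minimum cost for 27 units: 290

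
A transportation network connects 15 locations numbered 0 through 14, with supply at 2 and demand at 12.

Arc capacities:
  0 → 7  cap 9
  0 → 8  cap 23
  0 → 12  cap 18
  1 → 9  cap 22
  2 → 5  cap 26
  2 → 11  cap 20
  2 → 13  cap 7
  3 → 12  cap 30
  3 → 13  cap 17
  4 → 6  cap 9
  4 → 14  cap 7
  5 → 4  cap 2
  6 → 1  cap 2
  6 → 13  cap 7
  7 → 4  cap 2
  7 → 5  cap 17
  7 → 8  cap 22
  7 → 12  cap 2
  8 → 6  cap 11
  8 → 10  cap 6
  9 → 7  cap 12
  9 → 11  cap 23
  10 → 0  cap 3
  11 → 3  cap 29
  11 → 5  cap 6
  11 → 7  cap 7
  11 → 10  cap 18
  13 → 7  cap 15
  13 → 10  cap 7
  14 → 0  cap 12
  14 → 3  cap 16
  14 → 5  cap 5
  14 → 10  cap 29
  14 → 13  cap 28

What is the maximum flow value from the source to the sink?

Maximum flow value: 29

augment #1: 2→11→3→12 bottleneck 20, total now 20
augment #2: 2→13→7→12 bottleneck 2, total now 22
augment #3: 2→13→10→0→12 bottleneck 3, total now 25
augment #4: 2→5→4→14→0→12 bottleneck 2, total now 27
augment #5: 2→13→7→4→14→0→12 bottleneck 2, total now 29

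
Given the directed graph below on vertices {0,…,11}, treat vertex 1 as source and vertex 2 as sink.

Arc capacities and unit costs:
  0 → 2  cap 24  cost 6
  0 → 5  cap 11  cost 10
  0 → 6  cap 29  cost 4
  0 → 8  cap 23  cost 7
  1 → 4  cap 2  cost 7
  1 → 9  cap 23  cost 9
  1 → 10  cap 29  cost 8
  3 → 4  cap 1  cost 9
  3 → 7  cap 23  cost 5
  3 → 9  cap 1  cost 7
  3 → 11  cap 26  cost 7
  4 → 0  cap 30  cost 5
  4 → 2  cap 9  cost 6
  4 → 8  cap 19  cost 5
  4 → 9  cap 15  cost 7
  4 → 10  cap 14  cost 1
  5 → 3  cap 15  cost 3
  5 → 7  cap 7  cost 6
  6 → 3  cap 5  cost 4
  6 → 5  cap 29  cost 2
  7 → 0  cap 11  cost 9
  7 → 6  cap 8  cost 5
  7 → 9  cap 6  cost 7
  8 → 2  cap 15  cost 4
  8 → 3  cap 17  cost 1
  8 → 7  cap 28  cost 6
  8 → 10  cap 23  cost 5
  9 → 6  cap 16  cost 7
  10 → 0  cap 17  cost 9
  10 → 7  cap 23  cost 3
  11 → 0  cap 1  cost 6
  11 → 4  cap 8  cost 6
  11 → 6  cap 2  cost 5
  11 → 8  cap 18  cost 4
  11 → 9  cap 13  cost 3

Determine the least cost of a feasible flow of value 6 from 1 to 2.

Minimum cost for 6 units: 118

shortest-cost path #1: 1→4→2 push 2 @ unit cost 13 (adds 26)
shortest-cost path #2: 1→10→0→2 push 4 @ unit cost 23 (adds 92)
total cost = 118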